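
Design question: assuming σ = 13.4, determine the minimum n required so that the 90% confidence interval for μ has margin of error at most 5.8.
n ≥ 15

For margin E ≤ 5.8:
n ≥ (z* · σ / E)²
n ≥ (1.645 · 13.4 / 5.8)²
n ≥ 14.44

Minimum n = 15 (rounding up)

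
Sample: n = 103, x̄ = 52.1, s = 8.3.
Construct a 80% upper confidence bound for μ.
μ ≤ 52.79

Upper bound (one-sided):
t* = 0.845 (one-sided for 80%)
Upper bound = x̄ + t* · s/√n = 52.1 + 0.845 · 8.3/√103 = 52.79

We are 80% confident that μ ≤ 52.79.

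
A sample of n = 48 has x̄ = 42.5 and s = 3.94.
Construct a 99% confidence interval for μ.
(40.97, 44.03)

t-interval (σ unknown):
df = n - 1 = 47
t* = 2.685 for 99% confidence

Margin of error = t* · s/√n = 2.685 · 3.94/√48 = 1.53

CI: (40.97, 44.03)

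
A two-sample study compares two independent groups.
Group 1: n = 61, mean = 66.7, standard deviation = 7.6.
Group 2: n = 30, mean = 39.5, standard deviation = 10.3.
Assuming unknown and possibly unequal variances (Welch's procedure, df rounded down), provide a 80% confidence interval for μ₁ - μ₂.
(24.45, 29.95)

Difference: x̄₁ - x̄₂ = 27.20
SE = √(s₁²/n₁ + s₂²/n₂) = √(7.6²/61 + 10.3²/30) = 2.1174
df = 45.05 → 45 (Welch–Satterthwaite, rounded down)
t* = 1.301

CI: 27.20 ± 1.301 · 2.1174 = 27.20 ± 2.75 = (24.45, 29.95)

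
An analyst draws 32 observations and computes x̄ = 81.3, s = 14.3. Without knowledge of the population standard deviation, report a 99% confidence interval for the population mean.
(74.36, 88.24)

t-interval (σ unknown):
df = n - 1 = 31
t* = 2.744 for 99% confidence

Margin of error = t* · s/√n = 2.744 · 14.3/√32 = 6.94

CI: (74.36, 88.24)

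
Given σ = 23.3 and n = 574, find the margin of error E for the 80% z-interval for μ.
Margin of error = 1.25

Margin of error = z* · σ/√n
= 1.282 · 23.3/√574
= 1.282 · 23.3/23.9583
= 1.25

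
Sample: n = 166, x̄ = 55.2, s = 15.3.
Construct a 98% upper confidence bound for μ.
μ ≤ 57.66

Upper bound (one-sided):
t* = 2.070 (one-sided for 98%)
Upper bound = x̄ + t* · s/√n = 55.2 + 2.070 · 15.3/√166 = 57.66

We are 98% confident that μ ≤ 57.66.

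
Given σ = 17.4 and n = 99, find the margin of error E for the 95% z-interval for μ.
Margin of error = 3.43

Margin of error = z* · σ/√n
= 1.960 · 17.4/√99
= 1.960 · 17.4/9.9499
= 3.43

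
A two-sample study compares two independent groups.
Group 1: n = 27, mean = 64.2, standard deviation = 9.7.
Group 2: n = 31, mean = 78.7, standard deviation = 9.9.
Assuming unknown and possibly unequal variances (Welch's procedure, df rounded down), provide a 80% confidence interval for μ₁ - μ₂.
(-17.84, -11.16)

Difference: x̄₁ - x̄₂ = -14.50
SE = √(s₁²/n₁ + s₂²/n₂) = √(9.7²/27 + 9.9²/31) = 2.5781
df = 55.20 → 55 (Welch–Satterthwaite, rounded down)
t* = 1.297

CI: -14.50 ± 1.297 · 2.5781 = -14.50 ± 3.34 = (-17.84, -11.16)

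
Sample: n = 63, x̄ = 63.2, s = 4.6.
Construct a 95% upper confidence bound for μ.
μ ≤ 64.17

Upper bound (one-sided):
t* = 1.670 (one-sided for 95%)
Upper bound = x̄ + t* · s/√n = 63.2 + 1.670 · 4.6/√63 = 64.17

We are 95% confident that μ ≤ 64.17.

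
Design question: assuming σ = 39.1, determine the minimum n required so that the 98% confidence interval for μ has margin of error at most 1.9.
n ≥ 2292

For margin E ≤ 1.9:
n ≥ (z* · σ / E)²
n ≥ (2.326 · 39.1 / 1.9)²
n ≥ 2291.21

Minimum n = 2292 (rounding up)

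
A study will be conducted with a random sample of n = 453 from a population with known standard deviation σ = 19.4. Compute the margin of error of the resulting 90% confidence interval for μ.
Margin of error = 1.50

Margin of error = z* · σ/√n
= 1.645 · 19.4/√453
= 1.645 · 19.4/21.2838
= 1.50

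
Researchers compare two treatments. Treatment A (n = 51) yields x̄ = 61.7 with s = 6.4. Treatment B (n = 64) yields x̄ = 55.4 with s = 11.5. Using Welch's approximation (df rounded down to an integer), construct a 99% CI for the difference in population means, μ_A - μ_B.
(1.85, 10.75)

Difference: x̄₁ - x̄₂ = 6.30
SE = √(s₁²/n₁ + s₂²/n₂) = √(6.4²/51 + 11.5²/64) = 1.6940
df = 102.06 → 102 (Welch–Satterthwaite, rounded down)
t* = 2.625

CI: 6.30 ± 2.625 · 1.6940 = 6.30 ± 4.45 = (1.85, 10.75)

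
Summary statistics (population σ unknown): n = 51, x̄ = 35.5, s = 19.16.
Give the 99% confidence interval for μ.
(28.32, 42.68)

t-interval (σ unknown):
df = n - 1 = 50
t* = 2.678 for 99% confidence

Margin of error = t* · s/√n = 2.678 · 19.16/√51 = 7.18

CI: (28.32, 42.68)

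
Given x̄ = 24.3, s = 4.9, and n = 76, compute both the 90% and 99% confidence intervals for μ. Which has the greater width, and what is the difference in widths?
99% CI is wider by 1.10

df = 75
90% CI: t* = 1.665, (23.36, 25.24), width = 2 · t* · s/√n = 1.87
99% CI: t* = 2.643, (22.81, 25.79), width = 2 · t* · s/√n = 2.97

The 99% CI is wider by 2.97 - 1.87 = 1.10.
Higher confidence requires a wider interval.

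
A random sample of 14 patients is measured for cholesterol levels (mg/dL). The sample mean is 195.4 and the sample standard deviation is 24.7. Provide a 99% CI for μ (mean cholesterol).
(175.52, 215.28)

t-interval (σ unknown):
df = n - 1 = 13
t* = 3.012 for 99% confidence

Margin of error = t* · s/√n = 3.012 · 24.7/√14 = 19.88

CI: (175.52, 215.28)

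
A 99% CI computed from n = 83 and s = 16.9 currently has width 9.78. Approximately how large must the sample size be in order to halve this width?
n ≈ 332

CI width ∝ 1/√n
To reduce width by factor 2, need √n to grow by 2 → need 2² = 4 times as many samples.

Current: n = 83, width = 9.78
New: n = 332, width ≈ 4.81

Width reduced by factor of 9.78/4.81 = 2.03.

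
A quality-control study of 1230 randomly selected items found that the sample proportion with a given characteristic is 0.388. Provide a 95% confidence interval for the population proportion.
(0.361, 0.415)

Proportion CI:
SE = √(p̂(1-p̂)/n) = √(0.388 · 0.612 / 1230) = 0.01389

z* = 1.960
Margin = z* · SE = 1.960 · 0.01389 = 0.0272

CI: 0.388 ± 0.0272 = (0.361, 0.415)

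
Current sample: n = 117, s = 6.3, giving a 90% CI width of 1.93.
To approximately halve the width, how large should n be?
n ≈ 468

CI width ∝ 1/√n
To reduce width by factor 2, need √n to grow by 2 → need 2² = 4 times as many samples.

Current: n = 117, width = 1.93
New: n = 468, width ≈ 0.96

Width reduced by factor of 1.93/0.96 = 2.01.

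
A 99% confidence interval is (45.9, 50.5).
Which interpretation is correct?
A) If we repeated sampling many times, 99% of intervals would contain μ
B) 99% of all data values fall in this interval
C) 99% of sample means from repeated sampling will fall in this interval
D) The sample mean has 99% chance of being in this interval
A

A) Correct — this is the frequentist long-run coverage interpretation.
B) Wrong — a CI is about the parameter μ, not individual data values.
C) Wrong — coverage applies to intervals containing μ, not to future x̄ values.
D) Wrong — x̄ is observed and sits in the interval by construction.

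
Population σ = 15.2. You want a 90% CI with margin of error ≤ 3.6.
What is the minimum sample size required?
n ≥ 49

For margin E ≤ 3.6:
n ≥ (z* · σ / E)²
n ≥ (1.645 · 15.2 / 3.6)²
n ≥ 48.24

Minimum n = 49 (rounding up)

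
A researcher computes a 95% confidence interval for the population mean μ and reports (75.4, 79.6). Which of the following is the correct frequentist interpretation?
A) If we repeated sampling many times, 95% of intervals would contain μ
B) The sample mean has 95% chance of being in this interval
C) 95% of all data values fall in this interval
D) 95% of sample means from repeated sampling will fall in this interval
A

A) Correct — this is the frequentist long-run coverage interpretation.
B) Wrong — x̄ is observed and sits in the interval by construction.
C) Wrong — a CI is about the parameter μ, not individual data values.
D) Wrong — coverage applies to intervals containing μ, not to future x̄ values.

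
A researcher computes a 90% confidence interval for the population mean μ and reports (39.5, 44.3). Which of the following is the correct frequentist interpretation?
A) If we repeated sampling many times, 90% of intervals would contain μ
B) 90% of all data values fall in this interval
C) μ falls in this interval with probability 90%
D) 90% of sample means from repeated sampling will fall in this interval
A

A) Correct — this is the frequentist long-run coverage interpretation.
B) Wrong — a CI is about the parameter μ, not individual data values.
C) Wrong — μ is fixed; the randomness lives in the interval, not in μ.
D) Wrong — coverage applies to intervals containing μ, not to future x̄ values.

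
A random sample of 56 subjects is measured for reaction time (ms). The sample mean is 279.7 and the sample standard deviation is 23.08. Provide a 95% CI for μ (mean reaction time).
(273.52, 285.88)

t-interval (σ unknown):
df = n - 1 = 55
t* = 2.004 for 95% confidence

Margin of error = t* · s/√n = 2.004 · 23.08/√56 = 6.18

CI: (273.52, 285.88)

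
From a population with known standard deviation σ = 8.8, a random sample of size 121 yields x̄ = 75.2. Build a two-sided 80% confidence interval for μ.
(74.17, 76.23)

z-interval (σ known):
z* = 1.282 for 80% confidence

Margin of error = z* · σ/√n = 1.282 · 8.8/√121 = 1.03

CI: (75.2 - 1.03, 75.2 + 1.03) = (74.17, 76.23)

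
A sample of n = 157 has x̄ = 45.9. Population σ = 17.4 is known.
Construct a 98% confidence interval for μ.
(42.67, 49.13)

z-interval (σ known):
z* = 2.326 for 98% confidence

Margin of error = z* · σ/√n = 2.326 · 17.4/√157 = 3.23

CI: (45.9 - 3.23, 45.9 + 3.23) = (42.67, 49.13)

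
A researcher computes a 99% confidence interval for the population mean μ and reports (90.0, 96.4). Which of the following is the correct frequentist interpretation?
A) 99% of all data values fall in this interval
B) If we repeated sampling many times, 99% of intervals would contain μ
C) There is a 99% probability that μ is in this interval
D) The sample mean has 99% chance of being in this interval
B

A) Wrong — a CI is about the parameter μ, not individual data values.
B) Correct — this is the frequentist long-run coverage interpretation.
C) Wrong — μ is fixed; the randomness lives in the interval, not in μ.
D) Wrong — x̄ is observed and sits in the interval by construction.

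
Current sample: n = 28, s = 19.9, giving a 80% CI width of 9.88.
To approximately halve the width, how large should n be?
n ≈ 112

CI width ∝ 1/√n
To reduce width by factor 2, need √n to grow by 2 → need 2² = 4 times as many samples.

Current: n = 28, width = 9.88
New: n = 112, width ≈ 4.85

Width reduced by factor of 9.88/4.85 = 2.04.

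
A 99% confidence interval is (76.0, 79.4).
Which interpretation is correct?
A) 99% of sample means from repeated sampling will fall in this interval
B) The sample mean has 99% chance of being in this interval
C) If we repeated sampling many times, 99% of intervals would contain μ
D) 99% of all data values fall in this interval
C

A) Wrong — coverage applies to intervals containing μ, not to future x̄ values.
B) Wrong — x̄ is observed and sits in the interval by construction.
C) Correct — this is the frequentist long-run coverage interpretation.
D) Wrong — a CI is about the parameter μ, not individual data values.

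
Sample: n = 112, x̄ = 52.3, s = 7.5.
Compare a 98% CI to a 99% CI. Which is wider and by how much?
99% CI is wider by 0.37

df = 111
98% CI: t* = 2.360, (50.63, 53.97), width = 2 · t* · s/√n = 3.34
99% CI: t* = 2.621, (50.44, 54.16), width = 2 · t* · s/√n = 3.71

The 99% CI is wider by 3.71 - 3.34 = 0.37.
Higher confidence requires a wider interval.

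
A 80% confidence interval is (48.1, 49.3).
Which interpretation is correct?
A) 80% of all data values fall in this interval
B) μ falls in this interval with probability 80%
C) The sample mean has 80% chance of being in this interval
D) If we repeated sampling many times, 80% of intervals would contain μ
D

A) Wrong — a CI is about the parameter μ, not individual data values.
B) Wrong — μ is fixed; the randomness lives in the interval, not in μ.
C) Wrong — x̄ is observed and sits in the interval by construction.
D) Correct — this is the frequentist long-run coverage interpretation.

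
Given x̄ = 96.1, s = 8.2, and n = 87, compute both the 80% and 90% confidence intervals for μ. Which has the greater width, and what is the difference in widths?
90% CI is wider by 0.65

df = 86
80% CI: t* = 1.291, (94.97, 97.23), width = 2 · t* · s/√n = 2.27
90% CI: t* = 1.663, (94.64, 97.56), width = 2 · t* · s/√n = 2.92

The 90% CI is wider by 2.92 - 2.27 = 0.65.
Higher confidence requires a wider interval.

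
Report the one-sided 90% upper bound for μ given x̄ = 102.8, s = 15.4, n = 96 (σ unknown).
μ ≤ 104.83

Upper bound (one-sided):
t* = 1.291 (one-sided for 90%)
Upper bound = x̄ + t* · s/√n = 102.8 + 1.291 · 15.4/√96 = 104.83

We are 90% confident that μ ≤ 104.83.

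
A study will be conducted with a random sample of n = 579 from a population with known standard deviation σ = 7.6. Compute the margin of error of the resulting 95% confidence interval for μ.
Margin of error = 0.62

Margin of error = z* · σ/√n
= 1.960 · 7.6/√579
= 1.960 · 7.6/24.0624
= 0.62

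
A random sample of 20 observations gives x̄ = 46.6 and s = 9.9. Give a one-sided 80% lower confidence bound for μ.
μ ≥ 44.69

Lower bound (one-sided):
t* = 0.861 (one-sided for 80%)
Lower bound = x̄ - t* · s/√n = 46.6 - 0.861 · 9.9/√20 = 44.69

We are 80% confident that μ ≥ 44.69.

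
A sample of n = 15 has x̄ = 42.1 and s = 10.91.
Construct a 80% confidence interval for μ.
(38.31, 45.89)

t-interval (σ unknown):
df = n - 1 = 14
t* = 1.345 for 80% confidence

Margin of error = t* · s/√n = 1.345 · 10.91/√15 = 3.79

CI: (38.31, 45.89)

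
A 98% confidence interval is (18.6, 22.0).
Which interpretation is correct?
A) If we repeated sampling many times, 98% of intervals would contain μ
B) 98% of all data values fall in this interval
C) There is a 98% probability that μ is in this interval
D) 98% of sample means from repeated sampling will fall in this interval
A

A) Correct — this is the frequentist long-run coverage interpretation.
B) Wrong — a CI is about the parameter μ, not individual data values.
C) Wrong — μ is fixed; the randomness lives in the interval, not in μ.
D) Wrong — coverage applies to intervals containing μ, not to future x̄ values.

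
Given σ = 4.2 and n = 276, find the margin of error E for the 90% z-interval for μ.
Margin of error = 0.42

Margin of error = z* · σ/√n
= 1.645 · 4.2/√276
= 1.645 · 4.2/16.6132
= 0.42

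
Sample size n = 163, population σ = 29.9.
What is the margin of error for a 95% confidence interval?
Margin of error = 4.59

Margin of error = z* · σ/√n
= 1.960 · 29.9/√163
= 1.960 · 29.9/12.7671
= 4.59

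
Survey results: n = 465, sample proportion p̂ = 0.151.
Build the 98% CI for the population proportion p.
(0.112, 0.190)

Proportion CI:
SE = √(p̂(1-p̂)/n) = √(0.151 · 0.849 / 465) = 0.01660

z* = 2.326
Margin = z* · SE = 2.326 · 0.01660 = 0.0386

CI: 0.151 ± 0.0386 = (0.112, 0.190)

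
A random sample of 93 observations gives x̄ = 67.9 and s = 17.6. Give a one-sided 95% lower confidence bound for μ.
μ ≥ 64.87

Lower bound (one-sided):
t* = 1.662 (one-sided for 95%)
Lower bound = x̄ - t* · s/√n = 67.9 - 1.662 · 17.6/√93 = 64.87

We are 95% confident that μ ≥ 64.87.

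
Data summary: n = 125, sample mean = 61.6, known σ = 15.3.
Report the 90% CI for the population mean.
(59.35, 63.85)

z-interval (σ known):
z* = 1.645 for 90% confidence

Margin of error = z* · σ/√n = 1.645 · 15.3/√125 = 2.25

CI: (61.6 - 2.25, 61.6 + 2.25) = (59.35, 63.85)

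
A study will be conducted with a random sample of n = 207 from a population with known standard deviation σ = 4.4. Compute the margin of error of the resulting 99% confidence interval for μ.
Margin of error = 0.79

Margin of error = z* · σ/√n
= 2.576 · 4.4/√207
= 2.576 · 4.4/14.3875
= 0.79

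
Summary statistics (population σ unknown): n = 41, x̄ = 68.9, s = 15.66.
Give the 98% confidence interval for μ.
(62.97, 74.83)

t-interval (σ unknown):
df = n - 1 = 40
t* = 2.423 for 98% confidence

Margin of error = t* · s/√n = 2.423 · 15.66/√41 = 5.93

CI: (62.97, 74.83)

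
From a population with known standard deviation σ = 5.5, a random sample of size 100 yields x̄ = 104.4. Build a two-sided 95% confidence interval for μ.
(103.32, 105.48)

z-interval (σ known):
z* = 1.960 for 95% confidence

Margin of error = z* · σ/√n = 1.960 · 5.5/√100 = 1.08

CI: (104.4 - 1.08, 104.4 + 1.08) = (103.32, 105.48)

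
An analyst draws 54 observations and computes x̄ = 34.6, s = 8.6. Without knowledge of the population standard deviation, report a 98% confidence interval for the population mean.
(31.79, 37.41)

t-interval (σ unknown):
df = n - 1 = 53
t* = 2.399 for 98% confidence

Margin of error = t* · s/√n = 2.399 · 8.6/√54 = 2.81

CI: (31.79, 37.41)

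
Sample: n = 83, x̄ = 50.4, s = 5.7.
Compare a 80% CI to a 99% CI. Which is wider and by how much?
99% CI is wider by 1.68

df = 82
80% CI: t* = 1.292, (49.59, 51.21), width = 2 · t* · s/√n = 1.62
99% CI: t* = 2.637, (48.75, 52.05), width = 2 · t* · s/√n = 3.30

The 99% CI is wider by 3.30 - 1.62 = 1.68.
Higher confidence requires a wider interval.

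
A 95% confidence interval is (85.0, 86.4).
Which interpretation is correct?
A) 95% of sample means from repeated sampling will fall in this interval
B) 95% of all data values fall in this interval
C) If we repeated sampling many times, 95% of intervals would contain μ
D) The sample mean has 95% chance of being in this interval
C

A) Wrong — coverage applies to intervals containing μ, not to future x̄ values.
B) Wrong — a CI is about the parameter μ, not individual data values.
C) Correct — this is the frequentist long-run coverage interpretation.
D) Wrong — x̄ is observed and sits in the interval by construction.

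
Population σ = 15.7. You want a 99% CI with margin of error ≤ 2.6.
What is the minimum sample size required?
n ≥ 242

For margin E ≤ 2.6:
n ≥ (z* · σ / E)²
n ≥ (2.576 · 15.7 / 2.6)²
n ≥ 241.96

Minimum n = 242 (rounding up)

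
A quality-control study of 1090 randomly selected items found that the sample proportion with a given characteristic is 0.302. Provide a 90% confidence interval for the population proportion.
(0.279, 0.325)

Proportion CI:
SE = √(p̂(1-p̂)/n) = √(0.302 · 0.698 / 1090) = 0.01391

z* = 1.645
Margin = z* · SE = 1.645 · 0.01391 = 0.0229

CI: 0.302 ± 0.0229 = (0.279, 0.325)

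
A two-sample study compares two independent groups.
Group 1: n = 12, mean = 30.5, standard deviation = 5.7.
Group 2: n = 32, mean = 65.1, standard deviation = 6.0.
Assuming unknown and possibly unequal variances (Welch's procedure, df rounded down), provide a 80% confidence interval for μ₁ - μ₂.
(-37.19, -32.01)

Difference: x̄₁ - x̄₂ = -34.60
SE = √(s₁²/n₁ + s₂²/n₂) = √(5.7²/12 + 6.0²/32) = 1.9577
df = 20.77 → 20 (Welch–Satterthwaite, rounded down)
t* = 1.325

CI: -34.60 ± 1.325 · 1.9577 = -34.60 ± 2.59 = (-37.19, -32.01)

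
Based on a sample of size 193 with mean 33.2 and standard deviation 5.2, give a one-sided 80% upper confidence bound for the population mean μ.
μ ≤ 33.52

Upper bound (one-sided):
t* = 0.843 (one-sided for 80%)
Upper bound = x̄ + t* · s/√n = 33.2 + 0.843 · 5.2/√193 = 33.52

We are 80% confident that μ ≤ 33.52.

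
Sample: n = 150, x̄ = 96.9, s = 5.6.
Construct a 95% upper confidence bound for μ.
μ ≤ 97.66

Upper bound (one-sided):
t* = 1.655 (one-sided for 95%)
Upper bound = x̄ + t* · s/√n = 96.9 + 1.655 · 5.6/√150 = 97.66

We are 95% confident that μ ≤ 97.66.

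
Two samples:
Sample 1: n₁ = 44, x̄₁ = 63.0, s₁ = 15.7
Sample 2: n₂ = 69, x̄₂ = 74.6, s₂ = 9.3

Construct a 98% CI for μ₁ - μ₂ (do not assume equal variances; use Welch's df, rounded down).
(-17.85, -5.35)

Difference: x̄₁ - x̄₂ = -11.60
SE = √(s₁²/n₁ + s₂²/n₂) = √(15.7²/44 + 9.3²/69) = 2.6183
df = 62.42 → 62 (Welch–Satterthwaite, rounded down)
t* = 2.388

CI: -11.60 ± 2.388 · 2.6183 = -11.60 ± 6.25 = (-17.85, -5.35)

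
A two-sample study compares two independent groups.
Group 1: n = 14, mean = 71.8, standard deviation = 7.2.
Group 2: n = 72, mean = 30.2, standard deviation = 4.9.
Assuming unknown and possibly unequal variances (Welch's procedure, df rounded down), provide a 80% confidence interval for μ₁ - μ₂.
(38.91, 44.29)

Difference: x̄₁ - x̄₂ = 41.60
SE = √(s₁²/n₁ + s₂²/n₂) = √(7.2²/14 + 4.9²/72) = 2.0091
df = 15.42 → 15 (Welch–Satterthwaite, rounded down)
t* = 1.341

CI: 41.60 ± 1.341 · 2.0091 = 41.60 ± 2.69 = (38.91, 44.29)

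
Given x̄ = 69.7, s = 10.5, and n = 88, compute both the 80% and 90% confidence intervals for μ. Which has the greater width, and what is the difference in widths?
90% CI is wider by 0.83

df = 87
80% CI: t* = 1.291, (68.25, 71.15), width = 2 · t* · s/√n = 2.89
90% CI: t* = 1.663, (67.84, 71.56), width = 2 · t* · s/√n = 3.72

The 90% CI is wider by 3.72 - 2.89 = 0.83.
Higher confidence requires a wider interval.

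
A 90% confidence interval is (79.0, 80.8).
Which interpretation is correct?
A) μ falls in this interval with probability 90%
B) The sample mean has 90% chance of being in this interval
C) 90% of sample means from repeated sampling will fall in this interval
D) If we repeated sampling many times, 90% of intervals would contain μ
D

A) Wrong — μ is fixed; the randomness lives in the interval, not in μ.
B) Wrong — x̄ is observed and sits in the interval by construction.
C) Wrong — coverage applies to intervals containing μ, not to future x̄ values.
D) Correct — this is the frequentist long-run coverage interpretation.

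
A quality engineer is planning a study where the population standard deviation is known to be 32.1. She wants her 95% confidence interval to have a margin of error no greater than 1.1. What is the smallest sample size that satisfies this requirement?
n ≥ 3272

For margin E ≤ 1.1:
n ≥ (z* · σ / E)²
n ≥ (1.960 · 32.1 / 1.1)²
n ≥ 3271.42

Minimum n = 3272 (rounding up)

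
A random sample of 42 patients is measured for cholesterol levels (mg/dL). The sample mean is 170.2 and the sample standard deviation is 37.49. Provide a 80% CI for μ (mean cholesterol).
(162.66, 177.74)

t-interval (σ unknown):
df = n - 1 = 41
t* = 1.303 for 80% confidence

Margin of error = t* · s/√n = 1.303 · 37.49/√42 = 7.54

CI: (162.66, 177.74)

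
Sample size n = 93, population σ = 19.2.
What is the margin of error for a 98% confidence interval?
Margin of error = 4.63

Margin of error = z* · σ/√n
= 2.326 · 19.2/√93
= 2.326 · 19.2/9.6437
= 4.63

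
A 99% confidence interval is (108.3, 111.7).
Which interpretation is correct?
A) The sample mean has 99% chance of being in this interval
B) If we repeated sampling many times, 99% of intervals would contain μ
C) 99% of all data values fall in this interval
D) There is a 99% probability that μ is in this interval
B

A) Wrong — x̄ is observed and sits in the interval by construction.
B) Correct — this is the frequentist long-run coverage interpretation.
C) Wrong — a CI is about the parameter μ, not individual data values.
D) Wrong — μ is fixed; the randomness lives in the interval, not in μ.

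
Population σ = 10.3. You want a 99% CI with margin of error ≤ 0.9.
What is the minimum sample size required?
n ≥ 870

For margin E ≤ 0.9:
n ≥ (z* · σ / E)²
n ≥ (2.576 · 10.3 / 0.9)²
n ≥ 869.12

Minimum n = 870 (rounding up)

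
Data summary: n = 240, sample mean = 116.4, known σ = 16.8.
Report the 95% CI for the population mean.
(114.27, 118.53)

z-interval (σ known):
z* = 1.960 for 95% confidence

Margin of error = z* · σ/√n = 1.960 · 16.8/√240 = 2.13

CI: (116.4 - 2.13, 116.4 + 2.13) = (114.27, 118.53)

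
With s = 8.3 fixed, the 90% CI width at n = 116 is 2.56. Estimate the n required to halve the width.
n ≈ 464

CI width ∝ 1/√n
To reduce width by factor 2, need √n to grow by 2 → need 2² = 4 times as many samples.

Current: n = 116, width = 2.56
New: n = 464, width ≈ 1.27

Width reduced by factor of 2.56/1.27 = 2.02.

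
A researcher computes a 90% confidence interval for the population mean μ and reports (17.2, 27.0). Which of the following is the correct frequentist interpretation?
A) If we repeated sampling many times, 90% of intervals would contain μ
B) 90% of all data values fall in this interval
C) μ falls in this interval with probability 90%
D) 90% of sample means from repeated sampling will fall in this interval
A

A) Correct — this is the frequentist long-run coverage interpretation.
B) Wrong — a CI is about the parameter μ, not individual data values.
C) Wrong — μ is fixed; the randomness lives in the interval, not in μ.
D) Wrong — coverage applies to intervals containing μ, not to future x̄ values.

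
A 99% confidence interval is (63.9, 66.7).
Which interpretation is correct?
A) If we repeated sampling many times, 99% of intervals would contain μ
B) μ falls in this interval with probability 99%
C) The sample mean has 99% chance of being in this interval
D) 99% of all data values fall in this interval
A

A) Correct — this is the frequentist long-run coverage interpretation.
B) Wrong — μ is fixed; the randomness lives in the interval, not in μ.
C) Wrong — x̄ is observed and sits in the interval by construction.
D) Wrong — a CI is about the parameter μ, not individual data values.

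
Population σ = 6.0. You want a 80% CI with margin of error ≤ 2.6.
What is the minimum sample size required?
n ≥ 9

For margin E ≤ 2.6:
n ≥ (z* · σ / E)²
n ≥ (1.282 · 6.0 / 2.6)²
n ≥ 8.75

Minimum n = 9 (rounding up)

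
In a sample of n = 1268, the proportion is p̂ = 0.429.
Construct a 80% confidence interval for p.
(0.411, 0.447)

Proportion CI:
SE = √(p̂(1-p̂)/n) = √(0.429 · 0.571 / 1268) = 0.01390

z* = 1.282
Margin = z* · SE = 1.282 · 0.01390 = 0.0178

CI: 0.429 ± 0.0178 = (0.411, 0.447)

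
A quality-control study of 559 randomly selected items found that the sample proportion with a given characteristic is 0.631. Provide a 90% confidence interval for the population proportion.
(0.597, 0.665)

Proportion CI:
SE = √(p̂(1-p̂)/n) = √(0.631 · 0.369 / 559) = 0.02041

z* = 1.645
Margin = z* · SE = 1.645 · 0.02041 = 0.0336

CI: 0.631 ± 0.0336 = (0.597, 0.665)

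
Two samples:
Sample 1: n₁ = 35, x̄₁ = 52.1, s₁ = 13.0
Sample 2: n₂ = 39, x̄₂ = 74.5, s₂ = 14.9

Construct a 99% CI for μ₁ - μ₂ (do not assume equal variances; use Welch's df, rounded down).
(-30.99, -13.81)

Difference: x̄₁ - x̄₂ = -22.40
SE = √(s₁²/n₁ + s₂²/n₂) = √(13.0²/35 + 14.9²/39) = 3.2436
df = 71.95 → 71 (Welch–Satterthwaite, rounded down)
t* = 2.647

CI: -22.40 ± 2.647 · 3.2436 = -22.40 ± 8.59 = (-30.99, -13.81)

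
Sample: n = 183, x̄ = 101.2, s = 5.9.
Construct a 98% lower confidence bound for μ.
μ ≥ 100.30

Lower bound (one-sided):
t* = 2.069 (one-sided for 98%)
Lower bound = x̄ - t* · s/√n = 101.2 - 2.069 · 5.9/√183 = 100.30

We are 98% confident that μ ≥ 100.30.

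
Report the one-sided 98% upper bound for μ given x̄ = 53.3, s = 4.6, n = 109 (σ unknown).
μ ≤ 54.22

Upper bound (one-sided):
t* = 2.079 (one-sided for 98%)
Upper bound = x̄ + t* · s/√n = 53.3 + 2.079 · 4.6/√109 = 54.22

We are 98% confident that μ ≤ 54.22.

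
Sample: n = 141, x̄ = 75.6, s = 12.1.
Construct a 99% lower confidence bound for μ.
μ ≥ 73.20

Lower bound (one-sided):
t* = 2.353 (one-sided for 99%)
Lower bound = x̄ - t* · s/√n = 75.6 - 2.353 · 12.1/√141 = 73.20

We are 99% confident that μ ≥ 73.20.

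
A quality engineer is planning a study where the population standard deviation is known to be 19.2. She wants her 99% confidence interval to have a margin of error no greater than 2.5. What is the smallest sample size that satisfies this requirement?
n ≥ 392

For margin E ≤ 2.5:
n ≥ (z* · σ / E)²
n ≥ (2.576 · 19.2 / 2.5)²
n ≥ 391.39

Minimum n = 392 (rounding up)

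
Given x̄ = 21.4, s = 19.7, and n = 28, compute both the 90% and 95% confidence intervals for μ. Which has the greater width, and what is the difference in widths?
95% CI is wider by 2.60

df = 27
90% CI: t* = 1.703, (15.06, 27.74), width = 2 · t* · s/√n = 12.68
95% CI: t* = 2.052, (13.76, 29.04), width = 2 · t* · s/√n = 15.28

The 95% CI is wider by 15.28 - 12.68 = 2.60.
Higher confidence requires a wider interval.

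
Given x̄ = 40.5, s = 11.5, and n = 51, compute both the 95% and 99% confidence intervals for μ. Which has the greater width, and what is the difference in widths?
99% CI is wider by 2.15

df = 50
95% CI: t* = 2.009, (37.26, 43.74), width = 2 · t* · s/√n = 6.47
99% CI: t* = 2.678, (36.19, 44.81), width = 2 · t* · s/√n = 8.62

The 99% CI is wider by 8.62 - 6.47 = 2.15.
Higher confidence requires a wider interval.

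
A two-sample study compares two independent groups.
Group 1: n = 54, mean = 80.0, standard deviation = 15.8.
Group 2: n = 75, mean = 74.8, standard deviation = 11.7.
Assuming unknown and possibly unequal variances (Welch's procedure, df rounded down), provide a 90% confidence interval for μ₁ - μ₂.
(0.98, 9.42)

Difference: x̄₁ - x̄₂ = 5.20
SE = √(s₁²/n₁ + s₂²/n₂) = √(15.8²/54 + 11.7²/75) = 2.5393
df = 92.76 → 92 (Welch–Satterthwaite, rounded down)
t* = 1.662

CI: 5.20 ± 1.662 · 2.5393 = 5.20 ± 4.22 = (0.98, 9.42)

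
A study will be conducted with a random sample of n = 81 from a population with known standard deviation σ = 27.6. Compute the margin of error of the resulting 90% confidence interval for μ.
Margin of error = 5.04

Margin of error = z* · σ/√n
= 1.645 · 27.6/√81
= 1.645 · 27.6/9.0000
= 5.04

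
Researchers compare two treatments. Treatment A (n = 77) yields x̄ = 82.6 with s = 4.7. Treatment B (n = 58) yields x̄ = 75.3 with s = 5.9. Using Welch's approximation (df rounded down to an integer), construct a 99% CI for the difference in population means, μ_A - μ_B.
(4.83, 9.77)

Difference: x̄₁ - x̄₂ = 7.30
SE = √(s₁²/n₁ + s₂²/n₂) = √(4.7²/77 + 5.9²/58) = 0.9418
df = 106.30 → 106 (Welch–Satterthwaite, rounded down)
t* = 2.623

CI: 7.30 ± 2.623 · 0.9418 = 7.30 ± 2.47 = (4.83, 9.77)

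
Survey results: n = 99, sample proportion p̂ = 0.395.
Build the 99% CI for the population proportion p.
(0.268, 0.522)

Proportion CI:
SE = √(p̂(1-p̂)/n) = √(0.395 · 0.605 / 99) = 0.04913

z* = 2.576
Margin = z* · SE = 2.576 · 0.04913 = 0.1266

CI: 0.395 ± 0.1266 = (0.268, 0.522)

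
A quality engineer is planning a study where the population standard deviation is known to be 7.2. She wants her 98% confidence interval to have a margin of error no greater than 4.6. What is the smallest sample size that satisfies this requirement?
n ≥ 14

For margin E ≤ 4.6:
n ≥ (z* · σ / E)²
n ≥ (2.326 · 7.2 / 4.6)²
n ≥ 13.25

Minimum n = 14 (rounding up)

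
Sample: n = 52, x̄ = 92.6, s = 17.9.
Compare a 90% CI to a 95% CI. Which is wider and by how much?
95% CI is wider by 1.65

df = 51
90% CI: t* = 1.675, (88.44, 96.76), width = 2 · t* · s/√n = 8.32
95% CI: t* = 2.008, (87.62, 97.58), width = 2 · t* · s/√n = 9.97

The 95% CI is wider by 9.97 - 8.32 = 1.65.
Higher confidence requires a wider interval.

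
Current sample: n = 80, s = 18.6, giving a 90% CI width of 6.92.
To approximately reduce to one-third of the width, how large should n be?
n ≈ 720

CI width ∝ 1/√n
To reduce width by factor 3, need √n to grow by 3 → need 3² = 9 times as many samples.

Current: n = 80, width = 6.92
New: n = 720, width ≈ 2.28

Width reduced by factor of 6.92/2.28 = 3.04.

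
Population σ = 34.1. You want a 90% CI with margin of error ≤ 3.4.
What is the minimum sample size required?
n ≥ 273

For margin E ≤ 3.4:
n ≥ (z* · σ / E)²
n ≥ (1.645 · 34.1 / 3.4)²
n ≥ 272.20

Minimum n = 273 (rounding up)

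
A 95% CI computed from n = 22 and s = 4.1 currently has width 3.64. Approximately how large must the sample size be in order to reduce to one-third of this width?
n ≈ 198

CI width ∝ 1/√n
To reduce width by factor 3, need √n to grow by 3 → need 3² = 9 times as many samples.

Current: n = 22, width = 3.64
New: n = 198, width ≈ 1.15

Width reduced by factor of 3.64/1.15 = 3.17.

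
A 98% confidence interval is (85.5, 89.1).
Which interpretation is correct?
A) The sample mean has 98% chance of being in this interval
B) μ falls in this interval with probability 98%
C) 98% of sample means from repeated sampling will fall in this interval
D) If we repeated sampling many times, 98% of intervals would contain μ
D

A) Wrong — x̄ is observed and sits in the interval by construction.
B) Wrong — μ is fixed; the randomness lives in the interval, not in μ.
C) Wrong — coverage applies to intervals containing μ, not to future x̄ values.
D) Correct — this is the frequentist long-run coverage interpretation.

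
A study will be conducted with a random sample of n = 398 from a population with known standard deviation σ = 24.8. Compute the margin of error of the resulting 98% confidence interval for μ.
Margin of error = 2.89

Margin of error = z* · σ/√n
= 2.326 · 24.8/√398
= 2.326 · 24.8/19.9499
= 2.89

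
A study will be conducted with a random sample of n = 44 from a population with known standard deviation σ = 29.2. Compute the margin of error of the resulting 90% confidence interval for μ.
Margin of error = 7.24

Margin of error = z* · σ/√n
= 1.645 · 29.2/√44
= 1.645 · 29.2/6.6332
= 7.24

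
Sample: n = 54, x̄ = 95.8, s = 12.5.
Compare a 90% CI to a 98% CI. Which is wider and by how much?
98% CI is wider by 2.46

df = 53
90% CI: t* = 1.674, (92.95, 98.65), width = 2 · t* · s/√n = 5.70
98% CI: t* = 2.399, (91.72, 99.88), width = 2 · t* · s/√n = 8.16

The 98% CI is wider by 8.16 - 5.70 = 2.46.
Higher confidence requires a wider interval.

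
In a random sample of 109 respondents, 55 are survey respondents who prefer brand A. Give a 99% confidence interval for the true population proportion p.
(0.381, 0.628)

Proportion CI:
p̂ = 55/109 = 0.50459
SE = √(p̂(1-p̂)/n) = √(0.50459 · 0.49541 / 109) = 0.04789

z* = 2.576
Margin = z* · SE = 2.576 · 0.04789 = 0.1234

CI: 0.50459 ± 0.1234 = (0.381, 0.628)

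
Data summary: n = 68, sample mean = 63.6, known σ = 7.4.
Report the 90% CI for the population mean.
(62.12, 65.08)

z-interval (σ known):
z* = 1.645 for 90% confidence

Margin of error = z* · σ/√n = 1.645 · 7.4/√68 = 1.48

CI: (63.6 - 1.48, 63.6 + 1.48) = (62.12, 65.08)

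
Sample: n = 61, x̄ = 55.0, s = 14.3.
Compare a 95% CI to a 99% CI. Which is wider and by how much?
99% CI is wider by 2.42

df = 60
95% CI: t* = 2.000, (51.34, 58.66), width = 2 · t* · s/√n = 7.32
99% CI: t* = 2.660, (50.13, 59.87), width = 2 · t* · s/√n = 9.74

The 99% CI is wider by 9.74 - 7.32 = 2.42.
Higher confidence requires a wider interval.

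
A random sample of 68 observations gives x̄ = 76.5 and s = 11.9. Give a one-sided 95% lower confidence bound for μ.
μ ≥ 74.09

Lower bound (one-sided):
t* = 1.668 (one-sided for 95%)
Lower bound = x̄ - t* · s/√n = 76.5 - 1.668 · 11.9/√68 = 74.09

We are 95% confident that μ ≥ 74.09.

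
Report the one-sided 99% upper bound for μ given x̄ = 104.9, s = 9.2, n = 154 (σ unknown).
μ ≤ 106.64

Upper bound (one-sided):
t* = 2.351 (one-sided for 99%)
Upper bound = x̄ + t* · s/√n = 104.9 + 2.351 · 9.2/√154 = 106.64

We are 99% confident that μ ≤ 106.64.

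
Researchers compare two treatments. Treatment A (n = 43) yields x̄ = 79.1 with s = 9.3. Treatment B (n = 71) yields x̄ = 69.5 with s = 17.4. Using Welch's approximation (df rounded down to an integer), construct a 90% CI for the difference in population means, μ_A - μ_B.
(5.44, 13.76)

Difference: x̄₁ - x̄₂ = 9.60
SE = √(s₁²/n₁ + s₂²/n₂) = √(9.3²/43 + 17.4²/71) = 2.5051
df = 110.60 → 110 (Welch–Satterthwaite, rounded down)
t* = 1.659

CI: 9.60 ± 1.659 · 2.5051 = 9.60 ± 4.16 = (5.44, 13.76)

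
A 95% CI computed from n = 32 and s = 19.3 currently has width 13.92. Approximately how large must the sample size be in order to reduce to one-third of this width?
n ≈ 288

CI width ∝ 1/√n
To reduce width by factor 3, need √n to grow by 3 → need 3² = 9 times as many samples.

Current: n = 32, width = 13.92
New: n = 288, width ≈ 4.48

Width reduced by factor of 13.92/4.48 = 3.11.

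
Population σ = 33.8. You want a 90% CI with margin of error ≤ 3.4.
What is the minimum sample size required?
n ≥ 268

For margin E ≤ 3.4:
n ≥ (z* · σ / E)²
n ≥ (1.645 · 33.8 / 3.4)²
n ≥ 267.43

Minimum n = 268 (rounding up)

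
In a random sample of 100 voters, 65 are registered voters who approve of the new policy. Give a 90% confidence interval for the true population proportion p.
(0.572, 0.728)

Proportion CI:
p̂ = 65/100 = 0.65000
SE = √(p̂(1-p̂)/n) = √(0.65000 · 0.35000 / 100) = 0.04770

z* = 1.645
Margin = z* · SE = 1.645 · 0.04770 = 0.0785

CI: 0.65000 ± 0.0785 = (0.572, 0.728)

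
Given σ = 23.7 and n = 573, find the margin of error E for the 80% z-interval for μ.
Margin of error = 1.27

Margin of error = z* · σ/√n
= 1.282 · 23.7/√573
= 1.282 · 23.7/23.9374
= 1.27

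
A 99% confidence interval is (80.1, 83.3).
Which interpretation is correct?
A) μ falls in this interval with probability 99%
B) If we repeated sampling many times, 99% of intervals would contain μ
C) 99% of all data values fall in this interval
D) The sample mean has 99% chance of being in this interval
B

A) Wrong — μ is fixed; the randomness lives in the interval, not in μ.
B) Correct — this is the frequentist long-run coverage interpretation.
C) Wrong — a CI is about the parameter μ, not individual data values.
D) Wrong — x̄ is observed and sits in the interval by construction.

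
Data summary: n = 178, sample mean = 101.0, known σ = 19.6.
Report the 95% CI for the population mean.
(98.12, 103.88)

z-interval (σ known):
z* = 1.960 for 95% confidence

Margin of error = z* · σ/√n = 1.960 · 19.6/√178 = 2.88

CI: (101.0 - 2.88, 101.0 + 2.88) = (98.12, 103.88)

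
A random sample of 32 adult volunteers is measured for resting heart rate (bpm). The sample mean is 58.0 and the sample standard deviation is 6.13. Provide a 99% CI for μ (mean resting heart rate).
(55.03, 60.97)

t-interval (σ unknown):
df = n - 1 = 31
t* = 2.744 for 99% confidence

Margin of error = t* · s/√n = 2.744 · 6.13/√32 = 2.97

CI: (55.03, 60.97)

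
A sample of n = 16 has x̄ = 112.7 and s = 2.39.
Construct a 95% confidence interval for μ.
(111.43, 113.97)

t-interval (σ unknown):
df = n - 1 = 15
t* = 2.131 for 95% confidence

Margin of error = t* · s/√n = 2.131 · 2.39/√16 = 1.27

CI: (111.43, 113.97)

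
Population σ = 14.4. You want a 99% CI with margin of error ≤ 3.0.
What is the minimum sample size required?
n ≥ 153

For margin E ≤ 3.0:
n ≥ (z* · σ / E)²
n ≥ (2.576 · 14.4 / 3.0)²
n ≥ 152.89

Minimum n = 153 (rounding up)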